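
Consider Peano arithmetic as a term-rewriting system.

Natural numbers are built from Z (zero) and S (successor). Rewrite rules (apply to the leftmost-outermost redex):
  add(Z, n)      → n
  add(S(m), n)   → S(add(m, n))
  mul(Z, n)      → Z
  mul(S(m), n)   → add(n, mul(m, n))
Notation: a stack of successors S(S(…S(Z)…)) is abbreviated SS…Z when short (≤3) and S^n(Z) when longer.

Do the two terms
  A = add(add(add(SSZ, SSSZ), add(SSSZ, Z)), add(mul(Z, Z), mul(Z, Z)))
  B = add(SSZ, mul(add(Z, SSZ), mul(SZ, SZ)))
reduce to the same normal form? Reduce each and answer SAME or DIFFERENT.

Answer: DIFFERENT — A ⇓ S^8(Z), B ⇓ S^4(Z)

Reduction:
Term A:
  start: add(add(add(SSZ, SSSZ), add(SSSZ, Z)), add(mul(Z, Z), mul(Z, Z)))
  step 1: add(add(S(add(SZ, SSSZ)), add(SSSZ, Z)), add(mul(Z, Z), mul(Z, Z)))
  step 2: add(S(add(add(SZ, SSSZ), add(SSSZ, Z))), add(mul(Z, Z), mul(Z, Z)))
  step 3: S(add(add(add(SZ, SSSZ), add(SSSZ, Z)), add(mul(Z, Z), mul(Z, Z))))
  step 4: S(add(add(S(add(Z, SSSZ)), add(SSSZ, Z)), add(mul(Z, Z), mul(Z, Z))))
  step 5: S(add(S(add(add(Z, SSSZ), add(SSSZ, Z))), add(mul(Z, Z), mul(Z, Z))))
  step 6: S(S(add(add(add(Z, SSSZ), add(SSSZ, Z)), add(mul(Z, Z), mul(Z, Z)))))
  step 7: S(S(add(add(SSSZ, add(SSSZ, Z)), add(mul(Z, Z), mul(Z, Z)))))
  step 8: S(S(add(S(add(SSZ, add(SSSZ, Z))), add(mul(Z, Z), mul(Z, Z)))))
  step 9: S(S(S(add(add(SSZ, add(SSSZ, Z)), add(mul(Z, Z), mul(Z, Z))))))
  step 10: S(S(S(add(S(add(SZ, add(SSSZ, Z))), add(mul(Z, Z), mul(Z, Z))))))
  step 11: S(S(S(S(add(add(SZ, add(SSSZ, Z)), add(mul(Z, Z), mul(Z, Z)))))))
  step 12: S(S(S(S(add(S(add(Z, add(SSSZ, Z))), add(mul(Z, Z), mul(Z, Z)))))))
  step 13: S(S(S(S(S(add(add(Z, add(SSSZ, Z)), add(mul(Z, Z), mul(Z, Z))))))))
  step 14: S(S(S(S(S(add(add(SSSZ, Z), add(mul(Z, Z), mul(Z, Z))))))))
  step 15: S(S(S(S(S(add(S(add(SSZ, Z)), add(mul(Z, Z), mul(Z, Z))))))))
  step 16: S(S(S(S(S(S(add(add(SSZ, Z), add(mul(Z, Z), mul(Z, Z)))))))))
  step 17: S(S(S(S(S(S(add(S(add(SZ, Z)), add(mul(Z, Z), mul(Z, Z)))))))))
  step 18: S(S(S(S(S(S(S(add(add(SZ, Z), add(mul(Z, Z), mul(Z, Z))))))))))
  step 19: S(S(S(S(S(S(S(add(S(add(Z, Z)), add(mul(Z, Z), mul(Z, Z))))))))))
  step 20: S(S(S(S(S(S(S(S(add(add(Z, Z), add(mul(Z, Z), mul(Z, Z)))))))))))
  step 21: S(S(S(S(S(S(S(S(add(Z, add(mul(Z, Z), mul(Z, Z)))))))))))
  step 22: S(S(S(S(S(S(S(S(add(mul(Z, Z), mul(Z, Z))))))))))
  step 23: S(S(S(S(S(S(S(S(add(Z, mul(Z, Z))))))))))
  step 24: S(S(S(S(S(S(S(S(mul(Z, Z)))))))))
  step 25: S^8(Z)

Term B:
  start: add(SSZ, mul(add(Z, SSZ), mul(SZ, SZ)))
  step 1: S(add(SZ, mul(add(Z, SSZ), mul(SZ, SZ))))
  step 2: S(S(add(Z, mul(add(Z, SSZ), mul(SZ, SZ)))))
  step 3: S(S(mul(add(Z, SSZ), mul(SZ, SZ))))
  step 4: S(S(mul(SSZ, mul(SZ, SZ))))
  step 5: S(S(add(mul(SZ, SZ), mul(SZ, mul(SZ, SZ)))))
  step 6: S(S(add(add(SZ, mul(Z, SZ)), mul(SZ, mul(SZ, SZ)))))
  step 7: S(S(add(S(add(Z, mul(Z, SZ))), mul(SZ, mul(SZ, SZ)))))
  step 8: S(S(S(add(add(Z, mul(Z, SZ)), mul(SZ, mul(SZ, SZ))))))
  step 9: S(S(S(add(mul(Z, SZ), mul(SZ, mul(SZ, SZ))))))
  step 10: S(S(S(add(Z, mul(SZ, mul(SZ, SZ))))))
  step 11: S(S(S(mul(SZ, mul(SZ, SZ)))))
  step 12: S(S(S(add(mul(SZ, SZ), mul(Z, mul(SZ, SZ))))))
  step 13: S(S(S(add(add(SZ, mul(Z, SZ)), mul(Z, mul(SZ, SZ))))))
  step 14: S(S(S(add(S(add(Z, mul(Z, SZ))), mul(Z, mul(SZ, SZ))))))
  step 15: S(S(S(S(add(add(Z, mul(Z, SZ)), mul(Z, mul(SZ, SZ)))))))
  step 16: S(S(S(S(add(mul(Z, SZ), mul(Z, mul(SZ, SZ)))))))
  step 17: S(S(S(S(add(Z, mul(Z, mul(SZ, SZ)))))))
  step 18: S(S(S(S(mul(Z, mul(SZ, SZ))))))
  step 19: S^4(Z)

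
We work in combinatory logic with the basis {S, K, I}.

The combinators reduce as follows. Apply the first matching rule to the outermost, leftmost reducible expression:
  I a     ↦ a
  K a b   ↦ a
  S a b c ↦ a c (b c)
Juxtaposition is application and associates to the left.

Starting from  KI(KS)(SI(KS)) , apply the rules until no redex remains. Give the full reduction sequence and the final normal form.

  start: KI(KS)(SI(KS))
  →1  I(SI(KS))
  →2  SI(KS)

Answer: normal form = SI(KS)  (in 2 steps)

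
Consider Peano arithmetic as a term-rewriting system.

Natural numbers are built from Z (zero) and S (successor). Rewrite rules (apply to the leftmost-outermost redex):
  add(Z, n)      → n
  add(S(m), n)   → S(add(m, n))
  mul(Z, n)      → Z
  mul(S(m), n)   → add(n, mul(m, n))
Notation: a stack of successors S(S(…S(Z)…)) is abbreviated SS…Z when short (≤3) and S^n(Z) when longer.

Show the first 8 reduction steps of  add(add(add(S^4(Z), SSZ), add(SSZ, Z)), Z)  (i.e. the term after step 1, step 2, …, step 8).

Answer: after 8 steps: S(S(add(S(add(add(SZ, SSZ), add(SSZ, Z))), Z)))

Derivation:
  start: add(add(add(S^4(Z), SSZ), add(SSZ, Z)), Z)
  →1  add(add(S(add(SSSZ, SSZ)), add(SSZ, Z)), Z)
  →2  add(S(add(add(SSSZ, SSZ), add(SSZ, Z))), Z)
  →3  S(add(add(add(SSSZ, SSZ), add(SSZ, Z)), Z))
  →4  S(add(add(S(add(SSZ, SSZ)), add(SSZ, Z)), Z))
  →5  S(add(S(add(add(SSZ, SSZ), add(SSZ, Z))), Z))
  →6  S(S(add(add(add(SSZ, SSZ), add(SSZ, Z)), Z)))
  →7  S(S(add(add(S(add(SZ, SSZ)), add(SSZ, Z)), Z)))
  →8  S(S(add(S(add(add(SZ, SSZ), add(SSZ, Z))), Z)))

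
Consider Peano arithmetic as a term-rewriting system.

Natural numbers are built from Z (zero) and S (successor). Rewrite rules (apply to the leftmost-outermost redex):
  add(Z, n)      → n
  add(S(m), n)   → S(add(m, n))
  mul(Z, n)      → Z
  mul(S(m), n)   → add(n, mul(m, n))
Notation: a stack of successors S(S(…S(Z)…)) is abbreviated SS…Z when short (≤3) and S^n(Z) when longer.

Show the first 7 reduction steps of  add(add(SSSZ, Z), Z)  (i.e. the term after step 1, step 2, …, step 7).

Answer: after 7 steps: S(S(S(add(Z, Z))))

Reduction:
  start: add(add(SSSZ, Z), Z)
  step 1: add(S(add(SSZ, Z)), Z)
  step 2: S(add(add(SSZ, Z), Z))
  step 3: S(add(S(add(SZ, Z)), Z))
  step 4: S(S(add(add(SZ, Z), Z)))
  step 5: S(S(add(S(add(Z, Z)), Z)))
  step 6: S(S(S(add(add(Z, Z), Z))))
  step 7: S(S(S(add(Z, Z))))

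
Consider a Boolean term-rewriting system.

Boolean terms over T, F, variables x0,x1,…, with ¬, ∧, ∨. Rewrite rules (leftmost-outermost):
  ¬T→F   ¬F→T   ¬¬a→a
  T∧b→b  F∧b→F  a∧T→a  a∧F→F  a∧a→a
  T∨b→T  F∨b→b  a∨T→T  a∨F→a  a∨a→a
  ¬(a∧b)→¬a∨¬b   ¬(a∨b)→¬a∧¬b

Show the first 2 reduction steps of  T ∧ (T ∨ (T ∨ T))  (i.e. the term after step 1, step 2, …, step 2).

  start: T ∧ (T ∨ (T ∨ T))
  [1] T ∨ (T ∨ T)
  [2] T

Answer: after 2 steps: T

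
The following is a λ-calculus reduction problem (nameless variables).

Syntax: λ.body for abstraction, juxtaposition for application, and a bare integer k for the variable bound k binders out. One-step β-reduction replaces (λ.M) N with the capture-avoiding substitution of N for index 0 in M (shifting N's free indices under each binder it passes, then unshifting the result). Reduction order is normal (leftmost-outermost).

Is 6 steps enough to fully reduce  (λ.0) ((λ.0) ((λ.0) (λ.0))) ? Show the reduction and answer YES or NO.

  start: (λ.0) ((λ.0) ((λ.0) (λ.0)))
  step 1: (λ.0) ((λ.0) (λ.0))
  step 2: (λ.0) (λ.0)
  step 3: λ.0

Answer: YES — reaches normal form λ.0 in 3 ≤ 6 steps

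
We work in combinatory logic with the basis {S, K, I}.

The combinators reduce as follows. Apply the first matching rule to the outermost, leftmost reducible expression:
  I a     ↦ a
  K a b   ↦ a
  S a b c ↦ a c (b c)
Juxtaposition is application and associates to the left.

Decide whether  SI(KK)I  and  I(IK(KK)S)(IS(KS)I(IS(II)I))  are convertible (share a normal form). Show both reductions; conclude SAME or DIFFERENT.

Term A:
  start: SI(KK)I
  step 1: II(KKI)
  step 2: I(KKI)
  step 3: KKI
  step 4: K

Term B:
  start: I(IK(KK)S)(IS(KS)I(IS(II)I))
  step 1: IK(KK)S(IS(KS)I(IS(II)I))
  step 2: K(KK)S(IS(KS)I(IS(II)I))
  step 3: KK(IS(KS)I(IS(II)I))
  step 4: K

Answer: SAME — A ⇓ K, B ⇓ K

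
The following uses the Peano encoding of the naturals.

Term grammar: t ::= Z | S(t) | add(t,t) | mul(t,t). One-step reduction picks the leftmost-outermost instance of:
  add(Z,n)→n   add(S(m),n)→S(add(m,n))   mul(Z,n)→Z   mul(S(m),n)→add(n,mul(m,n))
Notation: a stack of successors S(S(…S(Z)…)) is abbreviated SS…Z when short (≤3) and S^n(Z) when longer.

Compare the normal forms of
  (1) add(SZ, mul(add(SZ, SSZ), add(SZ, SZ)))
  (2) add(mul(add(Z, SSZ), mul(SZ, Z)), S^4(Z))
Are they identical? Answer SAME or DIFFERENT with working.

Answer: DIFFERENT — A ⇓ S^7(Z), B ⇓ S^4(Z)

Reduction:
Term A:
  start: add(SZ, mul(add(SZ, SSZ), add(SZ, SZ)))
  step 1: S(add(Z, mul(add(SZ, SSZ), add(SZ, SZ))))
  step 2: S(mul(add(SZ, SSZ), add(SZ, SZ)))
  step 3: S(mul(S(add(Z, SSZ)), add(SZ, SZ)))
  step 4: S(add(add(SZ, SZ), mul(add(Z, SSZ), add(SZ, SZ))))
  step 5: S(add(S(add(Z, SZ)), mul(add(Z, SSZ), add(SZ, SZ))))
  step 6: S(S(add(add(Z, SZ), mul(add(Z, SSZ), add(SZ, SZ)))))
  step 7: S(S(add(SZ, mul(add(Z, SSZ), add(SZ, SZ)))))
  step 8: S(S(S(add(Z, mul(add(Z, SSZ), add(SZ, SZ))))))
  step 9: S(S(S(mul(add(Z, SSZ), add(SZ, SZ)))))
  step 10: S(S(S(mul(SSZ, add(SZ, SZ)))))
  step 11: S(S(S(add(add(SZ, SZ), mul(SZ, add(SZ, SZ))))))
  step 12: S(S(S(add(S(add(Z, SZ)), mul(SZ, add(SZ, SZ))))))
  step 13: S(S(S(S(add(add(Z, SZ), mul(SZ, add(SZ, SZ)))))))
  step 14: S(S(S(S(add(SZ, mul(SZ, add(SZ, SZ)))))))
  step 15: S(S(S(S(S(add(Z, mul(SZ, add(SZ, SZ))))))))
  step 16: S(S(S(S(S(mul(SZ, add(SZ, SZ)))))))
  step 17: S(S(S(S(S(add(add(SZ, SZ), mul(Z, add(SZ, SZ))))))))
  step 18: S(S(S(S(S(add(S(add(Z, SZ)), mul(Z, add(SZ, SZ))))))))
  step 19: S(S(S(S(S(S(add(add(Z, SZ), mul(Z, add(SZ, SZ)))))))))
  step 20: S(S(S(S(S(S(add(SZ, mul(Z, add(SZ, SZ)))))))))
  step 21: S(S(S(S(S(S(S(add(Z, mul(Z, add(SZ, SZ))))))))))
  step 22: S(S(S(S(S(S(S(mul(Z, add(SZ, SZ)))))))))
  step 23: S^7(Z)

Term B:
  start: add(mul(add(Z, SSZ), mul(SZ, Z)), S^4(Z))
  step 1: add(mul(SSZ, mul(SZ, Z)), S^4(Z))
  step 2: add(add(mul(SZ, Z), mul(SZ, mul(SZ, Z))), S^4(Z))
  step 3: add(add(add(Z, mul(Z, Z)), mul(SZ, mul(SZ, Z))), S^4(Z))
  step 4: add(add(mul(Z, Z), mul(SZ, mul(SZ, Z))), S^4(Z))
  step 5: add(add(Z, mul(SZ, mul(SZ, Z))), S^4(Z))
  step 6: add(mul(SZ, mul(SZ, Z)), S^4(Z))
  step 7: add(add(mul(SZ, Z), mul(Z, mul(SZ, Z))), S^4(Z))
  step 8: add(add(add(Z, mul(Z, Z)), mul(Z, mul(SZ, Z))), S^4(Z))
  step 9: add(add(mul(Z, Z), mul(Z, mul(SZ, Z))), S^4(Z))
  step 10: add(add(Z, mul(Z, mul(SZ, Z))), S^4(Z))
  step 11: add(mul(Z, mul(SZ, Z)), S^4(Z))
  step 12: add(Z, S^4(Z))
  step 13: S^4(Z)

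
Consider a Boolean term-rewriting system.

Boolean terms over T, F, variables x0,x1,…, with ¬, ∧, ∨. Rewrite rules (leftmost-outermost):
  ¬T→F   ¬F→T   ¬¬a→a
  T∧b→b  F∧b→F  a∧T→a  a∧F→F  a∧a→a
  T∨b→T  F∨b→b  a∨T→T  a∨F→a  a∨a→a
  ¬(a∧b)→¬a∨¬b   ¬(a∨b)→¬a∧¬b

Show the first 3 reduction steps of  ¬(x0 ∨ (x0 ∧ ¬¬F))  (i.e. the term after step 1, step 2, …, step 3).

  start: ¬(x0 ∨ (x0 ∧ ¬¬F))
  →1  ¬x0 ∧ ¬(x0 ∧ ¬¬F)
  →2  ¬x0 ∧ (¬x0 ∨ ¬¬¬F)
  →3  ¬x0 ∧ (¬x0 ∨ ¬F)

Answer: after 3 steps: ¬x0 ∧ (¬x0 ∨ ¬F)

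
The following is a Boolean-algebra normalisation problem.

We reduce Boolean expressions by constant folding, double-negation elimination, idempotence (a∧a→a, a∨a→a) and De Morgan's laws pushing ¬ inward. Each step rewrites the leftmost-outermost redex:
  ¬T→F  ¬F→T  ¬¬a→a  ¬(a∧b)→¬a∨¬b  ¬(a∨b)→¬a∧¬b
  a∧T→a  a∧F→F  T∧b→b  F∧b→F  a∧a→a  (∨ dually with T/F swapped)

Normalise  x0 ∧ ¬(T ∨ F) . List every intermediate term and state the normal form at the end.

Answer: normal form = F  (in 4 steps)

Reduction:
  start: x0 ∧ ¬(T ∨ F)
  [1] x0 ∧ (¬T ∧ ¬F)
  [2] x0 ∧ (F ∧ ¬F)
  [3] x0 ∧ F
  [4] F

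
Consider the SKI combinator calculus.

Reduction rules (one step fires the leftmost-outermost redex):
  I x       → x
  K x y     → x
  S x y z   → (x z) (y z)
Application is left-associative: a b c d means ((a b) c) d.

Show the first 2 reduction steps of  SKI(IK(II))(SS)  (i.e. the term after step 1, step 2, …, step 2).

  start: SKI(IK(II))(SS)
  →1  K(IK(II))(I(IK(II)))(SS)
  →2  IK(II)(SS)

Answer: after 2 steps: IK(II)(SS)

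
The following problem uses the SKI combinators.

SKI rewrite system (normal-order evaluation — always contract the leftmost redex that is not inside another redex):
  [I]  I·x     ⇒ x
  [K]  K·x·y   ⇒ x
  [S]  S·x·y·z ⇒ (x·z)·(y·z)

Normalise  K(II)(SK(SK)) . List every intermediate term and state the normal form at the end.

  start: K(II)(SK(SK))
  →1  II
  →2  I

Answer: normal form = I  (in 2 steps)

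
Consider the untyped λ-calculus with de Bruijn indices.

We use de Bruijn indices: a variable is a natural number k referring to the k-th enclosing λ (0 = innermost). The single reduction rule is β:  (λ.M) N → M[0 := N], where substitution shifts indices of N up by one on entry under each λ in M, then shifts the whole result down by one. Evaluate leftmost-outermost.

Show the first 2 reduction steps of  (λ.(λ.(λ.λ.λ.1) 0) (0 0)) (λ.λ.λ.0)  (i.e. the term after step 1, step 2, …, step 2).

  start: (λ.(λ.(λ.λ.λ.1) 0) (0 0)) (λ.λ.λ.0)
  →1  (λ.(λ.λ.λ.1) 0) ((λ.λ.λ.0) (λ.λ.λ.0))
  →2  (λ.λ.λ.1) ((λ.λ.λ.0) (λ.λ.λ.0))

Answer: after 2 steps: (λ.λ.λ.1) ((λ.λ.λ.0) (λ.λ.λ.0))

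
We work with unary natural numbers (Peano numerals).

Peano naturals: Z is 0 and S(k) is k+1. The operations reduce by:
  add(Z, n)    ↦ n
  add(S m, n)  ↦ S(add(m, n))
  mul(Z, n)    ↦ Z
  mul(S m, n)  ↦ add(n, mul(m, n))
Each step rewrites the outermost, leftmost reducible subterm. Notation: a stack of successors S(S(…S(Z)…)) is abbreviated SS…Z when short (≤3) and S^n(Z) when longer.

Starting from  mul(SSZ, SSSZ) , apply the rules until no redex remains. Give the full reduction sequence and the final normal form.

  start: mul(SSZ, SSSZ)
  [1] add(SSSZ, mul(SZ, SSSZ))
  [2] S(add(SSZ, mul(SZ, SSSZ)))
  [3] S(S(add(SZ, mul(SZ, SSSZ))))
  [4] S(S(S(add(Z, mul(SZ, SSSZ)))))
  [5] S(S(S(mul(SZ, SSSZ))))
  [6] S(S(S(add(SSSZ, mul(Z, SSSZ)))))
  [7] S(S(S(S(add(SSZ, mul(Z, SSSZ))))))
  [8] S(S(S(S(S(add(SZ, mul(Z, SSSZ)))))))
  [9] S(S(S(S(S(S(add(Z, mul(Z, SSSZ))))))))
  [10] S(S(S(S(S(S(mul(Z, SSSZ)))))))
  [11] S^6(Z)

Answer: normal form = S^6(Z)  (in 11 steps)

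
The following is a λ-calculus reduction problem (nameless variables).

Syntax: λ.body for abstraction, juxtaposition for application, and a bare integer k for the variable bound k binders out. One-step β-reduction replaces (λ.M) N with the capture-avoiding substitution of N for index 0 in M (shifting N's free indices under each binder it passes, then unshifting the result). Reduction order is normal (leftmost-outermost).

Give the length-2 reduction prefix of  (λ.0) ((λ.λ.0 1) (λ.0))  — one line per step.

  start: (λ.0) ((λ.λ.0 1) (λ.0))
  step 1: (λ.λ.0 1) (λ.0)
  step 2: λ.0 (λ.0)

Answer: after 2 steps: λ.0 (λ.0)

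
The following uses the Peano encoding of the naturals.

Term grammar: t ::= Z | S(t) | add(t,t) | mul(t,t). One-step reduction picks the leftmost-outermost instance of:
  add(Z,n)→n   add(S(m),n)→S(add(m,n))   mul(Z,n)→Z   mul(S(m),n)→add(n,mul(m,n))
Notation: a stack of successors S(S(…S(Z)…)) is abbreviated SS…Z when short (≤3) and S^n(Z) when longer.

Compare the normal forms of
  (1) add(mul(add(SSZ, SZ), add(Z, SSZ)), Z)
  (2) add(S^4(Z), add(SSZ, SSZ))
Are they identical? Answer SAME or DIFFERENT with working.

Answer: DIFFERENT — A ⇓ S^6(Z), B ⇓ S^8(Z)

Reduction:
Term A:
  start: add(mul(add(SSZ, SZ), add(Z, SSZ)), Z)
  →1  add(mul(S(add(SZ, SZ)), add(Z, SSZ)), Z)
  →2  add(add(add(Z, SSZ), mul(add(SZ, SZ), add(Z, SSZ))), Z)
  →3  add(add(SSZ, mul(add(SZ, SZ), add(Z, SSZ))), Z)
  →4  add(S(add(SZ, mul(add(SZ, SZ), add(Z, SSZ)))), Z)
  →5  S(add(add(SZ, mul(add(SZ, SZ), add(Z, SSZ))), Z))
  →6  S(add(S(add(Z, mul(add(SZ, SZ), add(Z, SSZ)))), Z))
  →7  S(S(add(add(Z, mul(add(SZ, SZ), add(Z, SSZ))), Z)))
  →8  S(S(add(mul(add(SZ, SZ), add(Z, SSZ)), Z)))
  →9  S(S(add(mul(S(add(Z, SZ)), add(Z, SSZ)), Z)))
  →10  S(S(add(add(add(Z, SSZ), mul(add(Z, SZ), add(Z, SSZ))), Z)))
  →11  S(S(add(add(SSZ, mul(add(Z, SZ), add(Z, SSZ))), Z)))
  →12  S(S(add(S(add(SZ, mul(add(Z, SZ), add(Z, SSZ)))), Z)))
  →13  S(S(S(add(add(SZ, mul(add(Z, SZ), add(Z, SSZ))), Z))))
  →14  S(S(S(add(S(add(Z, mul(add(Z, SZ), add(Z, SSZ)))), Z))))
  →15  S(S(S(S(add(add(Z, mul(add(Z, SZ), add(Z, SSZ))), Z)))))
  →16  S(S(S(S(add(mul(add(Z, SZ), add(Z, SSZ)), Z)))))
  →17  S(S(S(S(add(mul(SZ, add(Z, SSZ)), Z)))))
  →18  S(S(S(S(add(add(add(Z, SSZ), mul(Z, add(Z, SSZ))), Z)))))
  →19  S(S(S(S(add(add(SSZ, mul(Z, add(Z, SSZ))), Z)))))
  →20  S(S(S(S(add(S(add(SZ, mul(Z, add(Z, SSZ)))), Z)))))
  →21  S(S(S(S(S(add(add(SZ, mul(Z, add(Z, SSZ))), Z))))))
  →22  S(S(S(S(S(add(S(add(Z, mul(Z, add(Z, SSZ)))), Z))))))
  →23  S(S(S(S(S(S(add(add(Z, mul(Z, add(Z, SSZ))), Z)))))))
  →24  S(S(S(S(S(S(add(mul(Z, add(Z, SSZ)), Z)))))))
  →25  S(S(S(S(S(S(add(Z, Z)))))))
  →26  S^6(Z)

Term B:
  start: add(S^4(Z), add(SSZ, SSZ))
  →1  S(add(SSSZ, add(SSZ, SSZ)))
  →2  S(S(add(SSZ, add(SSZ, SSZ))))
  →3  S(S(S(add(SZ, add(SSZ, SSZ)))))
  →4  S(S(S(S(add(Z, add(SSZ, SSZ))))))
  →5  S(S(S(S(add(SSZ, SSZ)))))
  →6  S(S(S(S(S(add(SZ, SSZ))))))
  →7  S(S(S(S(S(S(add(Z, SSZ)))))))
  →8  S^8(Z)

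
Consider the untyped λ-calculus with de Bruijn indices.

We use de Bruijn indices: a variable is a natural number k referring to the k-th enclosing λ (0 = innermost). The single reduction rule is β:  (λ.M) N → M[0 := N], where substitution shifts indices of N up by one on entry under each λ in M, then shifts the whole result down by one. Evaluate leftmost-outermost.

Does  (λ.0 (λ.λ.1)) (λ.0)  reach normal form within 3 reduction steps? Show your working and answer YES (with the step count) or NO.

Answer: YES — reaches normal form λ.λ.1 in 2 ≤ 3 steps

Derivation:
  start: (λ.0 (λ.λ.1)) (λ.0)
  →1  (λ.0) (λ.λ.1)
  →2  λ.λ.1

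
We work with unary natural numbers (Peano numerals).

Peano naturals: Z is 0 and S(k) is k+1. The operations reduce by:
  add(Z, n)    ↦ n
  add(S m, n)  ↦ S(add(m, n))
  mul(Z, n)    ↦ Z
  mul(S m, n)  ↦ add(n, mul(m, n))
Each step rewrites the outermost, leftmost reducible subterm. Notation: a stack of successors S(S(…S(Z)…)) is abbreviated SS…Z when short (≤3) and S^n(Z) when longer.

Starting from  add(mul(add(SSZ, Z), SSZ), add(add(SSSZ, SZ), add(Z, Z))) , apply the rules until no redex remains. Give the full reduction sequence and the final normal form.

  start: add(mul(add(SSZ, Z), SSZ), add(add(SSSZ, SZ), add(Z, Z)))
  [1] add(mul(S(add(SZ, Z)), SSZ), add(add(SSSZ, SZ), add(Z, Z)))
  [2] add(add(SSZ, mul(add(SZ, Z), SSZ)), add(add(SSSZ, SZ), add(Z, Z)))
  [3] add(S(add(SZ, mul(add(SZ, Z), SSZ))), add(add(SSSZ, SZ), add(Z, Z)))
  [4] S(add(add(SZ, mul(add(SZ, Z), SSZ)), add(add(SSSZ, SZ), add(Z, Z))))
  [5] S(add(S(add(Z, mul(add(SZ, Z), SSZ))), add(add(SSSZ, SZ), add(Z, Z))))
  [6] S(S(add(add(Z, mul(add(SZ, Z), SSZ)), add(add(SSSZ, SZ), add(Z, Z)))))
  [7] S(S(add(mul(add(SZ, Z), SSZ), add(add(SSSZ, SZ), add(Z, Z)))))
  [8] S(S(add(mul(S(add(Z, Z)), SSZ), add(add(SSSZ, SZ), add(Z, Z)))))
  [9] S(S(add(add(SSZ, mul(add(Z, Z), SSZ)), add(add(SSSZ, SZ), add(Z, Z)))))
  [10] S(S(add(S(add(SZ, mul(add(Z, Z), SSZ))), add(add(SSSZ, SZ), add(Z, Z)))))
  [11] S(S(S(add(add(SZ, mul(add(Z, Z), SSZ)), add(add(SSSZ, SZ), add(Z, Z))))))
  [12] S(S(S(add(S(add(Z, mul(add(Z, Z), SSZ))), add(add(SSSZ, SZ), add(Z, Z))))))
  [13] S(S(S(S(add(add(Z, mul(add(Z, Z), SSZ)), add(add(SSSZ, SZ), add(Z, Z)))))))
  [14] S(S(S(S(add(mul(add(Z, Z), SSZ), add(add(SSSZ, SZ), add(Z, Z)))))))
  [15] S(S(S(S(add(mul(Z, SSZ), add(add(SSSZ, SZ), add(Z, Z)))))))
  [16] S(S(S(S(add(Z, add(add(SSSZ, SZ), add(Z, Z)))))))
  [17] S(S(S(S(add(add(SSSZ, SZ), add(Z, Z))))))
  [18] S(S(S(S(add(S(add(SSZ, SZ)), add(Z, Z))))))
  [19] S(S(S(S(S(add(add(SSZ, SZ), add(Z, Z)))))))
  [20] S(S(S(S(S(add(S(add(SZ, SZ)), add(Z, Z)))))))
  [21] S(S(S(S(S(S(add(add(SZ, SZ), add(Z, Z))))))))
  [22] S(S(S(S(S(S(add(S(add(Z, SZ)), add(Z, Z))))))))
  [23] S(S(S(S(S(S(S(add(add(Z, SZ), add(Z, Z)))))))))
  [24] S(S(S(S(S(S(S(add(SZ, add(Z, Z)))))))))
  [25] S(S(S(S(S(S(S(S(add(Z, add(Z, Z))))))))))
  [26] S(S(S(S(S(S(S(S(add(Z, Z)))))))))
  [27] S^8(Z)

Answer: normal form = S^8(Z)  (in 27 steps)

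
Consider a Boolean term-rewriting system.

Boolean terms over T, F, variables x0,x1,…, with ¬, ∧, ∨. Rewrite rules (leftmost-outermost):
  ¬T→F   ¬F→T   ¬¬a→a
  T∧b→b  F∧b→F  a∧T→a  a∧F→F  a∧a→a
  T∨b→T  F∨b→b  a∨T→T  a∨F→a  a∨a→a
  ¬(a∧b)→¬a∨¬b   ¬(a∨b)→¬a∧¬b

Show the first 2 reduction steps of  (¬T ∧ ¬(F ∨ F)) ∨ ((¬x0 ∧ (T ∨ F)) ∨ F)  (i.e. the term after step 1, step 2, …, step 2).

  start: (¬T ∧ ¬(F ∨ F)) ∨ ((¬x0 ∧ (T ∨ F)) ∨ F)
  →1  (F ∧ ¬(F ∨ F)) ∨ ((¬x0 ∧ (T ∨ F)) ∨ F)
  →2  F ∨ ((¬x0 ∧ (T ∨ F)) ∨ F)

Answer: after 2 steps: F ∨ ((¬x0 ∧ (T ∨ F)) ∨ F)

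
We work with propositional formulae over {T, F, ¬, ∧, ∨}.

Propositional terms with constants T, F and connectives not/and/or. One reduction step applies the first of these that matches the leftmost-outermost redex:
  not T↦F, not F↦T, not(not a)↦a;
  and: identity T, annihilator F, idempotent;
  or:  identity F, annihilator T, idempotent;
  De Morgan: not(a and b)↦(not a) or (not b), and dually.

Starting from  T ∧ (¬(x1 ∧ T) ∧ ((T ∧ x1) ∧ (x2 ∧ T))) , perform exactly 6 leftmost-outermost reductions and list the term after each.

Answer: after 6 steps: ¬x1 ∧ (x1 ∧ x2)

Derivation:
  start: T ∧ (¬(x1 ∧ T) ∧ ((T ∧ x1) ∧ (x2 ∧ T)))
  [1] ¬(x1 ∧ T) ∧ ((T ∧ x1) ∧ (x2 ∧ T))
  [2] (¬x1 ∨ ¬T) ∧ ((T ∧ x1) ∧ (x2 ∧ T))
  [3] (¬x1 ∨ F) ∧ ((T ∧ x1) ∧ (x2 ∧ T))
  [4] ¬x1 ∧ ((T ∧ x1) ∧ (x2 ∧ T))
  [5] ¬x1 ∧ (x1 ∧ (x2 ∧ T))
  [6] ¬x1 ∧ (x1 ∧ x2)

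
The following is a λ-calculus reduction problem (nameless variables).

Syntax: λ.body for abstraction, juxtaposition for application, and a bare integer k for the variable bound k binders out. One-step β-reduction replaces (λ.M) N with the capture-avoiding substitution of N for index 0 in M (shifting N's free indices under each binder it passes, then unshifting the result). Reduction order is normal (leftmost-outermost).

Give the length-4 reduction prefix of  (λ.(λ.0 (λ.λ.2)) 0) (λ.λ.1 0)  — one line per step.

  start: (λ.(λ.0 (λ.λ.2)) 0) (λ.λ.1 0)
  →1  (λ.0 (λ.λ.2)) (λ.λ.1 0)
  →2  (λ.λ.1 0) (λ.λ.λ.λ.1 0)
  →3  λ.(λ.λ.λ.λ.1 0) 0
  →4  λ.λ.λ.λ.1 0

Answer: after 4 steps: λ.λ.λ.λ.1 0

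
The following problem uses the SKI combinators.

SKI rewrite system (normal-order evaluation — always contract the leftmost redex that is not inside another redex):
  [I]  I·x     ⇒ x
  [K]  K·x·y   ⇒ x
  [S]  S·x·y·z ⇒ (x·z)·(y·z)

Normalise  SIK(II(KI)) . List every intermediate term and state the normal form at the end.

Answer: normal form = I  (in 5 steps)

Working:
  start: SIK(II(KI))
  →1  I(II(KI))(K(II(KI)))
  →2  II(KI)(K(II(KI)))
  →3  I(KI)(K(II(KI)))
  →4  KI(K(II(KI)))
  →5  I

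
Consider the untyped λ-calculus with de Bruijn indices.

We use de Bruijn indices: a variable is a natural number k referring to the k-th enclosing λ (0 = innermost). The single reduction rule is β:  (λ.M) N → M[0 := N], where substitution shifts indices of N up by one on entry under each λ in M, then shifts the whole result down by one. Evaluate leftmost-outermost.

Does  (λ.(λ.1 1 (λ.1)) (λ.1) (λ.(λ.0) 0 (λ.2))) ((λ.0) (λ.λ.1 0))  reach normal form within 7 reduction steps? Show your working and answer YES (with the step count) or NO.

  start: (λ.(λ.1 1 (λ.1)) (λ.1) (λ.(λ.0) 0 (λ.2))) ((λ.0) (λ.λ.1 0))
  [1] (λ.(λ.0) (λ.λ.1 0) ((λ.0) (λ.λ.1 0)) (λ.1)) (λ.(λ.0) (λ.λ.1 0)) (λ.(λ.0) 0 (λ.(λ.0) (λ.λ.1 0)))
  [2] (λ.0) (λ.λ.1 0) ((λ.0) (λ.λ.1 0)) (λ.λ.(λ.0) (λ.λ.1 0)) (λ.(λ.0) 0 (λ.(λ.0) (λ.λ.1 0)))
  [3] (λ.λ.1 0) ((λ.0) (λ.λ.1 0)) (λ.λ.(λ.0) (λ.λ.1 0)) (λ.(λ.0) 0 (λ.(λ.0) (λ.λ.1 0)))
  [4] (λ.(λ.0) (λ.λ.1 0) 0) (λ.λ.(λ.0) (λ.λ.1 0)) (λ.(λ.0) 0 (λ.(λ.0) (λ.λ.1 0)))
  [5] (λ.0) (λ.λ.1 0) (λ.λ.(λ.0) (λ.λ.1 0)) (λ.(λ.0) 0 (λ.(λ.0) (λ.λ.1 0)))
  [6] (λ.λ.1 0) (λ.λ.(λ.0) (λ.λ.1 0)) (λ.(λ.0) 0 (λ.(λ.0) (λ.λ.1 0)))
  [7] (λ.(λ.λ.(λ.0) (λ.λ.1 0)) 0) (λ.(λ.0) 0 (λ.(λ.0) (λ.λ.1 0)))

Answer: NO — after 7 steps the term is (λ.(λ.λ.(λ.0) (λ.λ.1 0)) 0) (λ.(λ.0) 0 (λ.(λ.0) (λ.λ.1 0))), not yet normal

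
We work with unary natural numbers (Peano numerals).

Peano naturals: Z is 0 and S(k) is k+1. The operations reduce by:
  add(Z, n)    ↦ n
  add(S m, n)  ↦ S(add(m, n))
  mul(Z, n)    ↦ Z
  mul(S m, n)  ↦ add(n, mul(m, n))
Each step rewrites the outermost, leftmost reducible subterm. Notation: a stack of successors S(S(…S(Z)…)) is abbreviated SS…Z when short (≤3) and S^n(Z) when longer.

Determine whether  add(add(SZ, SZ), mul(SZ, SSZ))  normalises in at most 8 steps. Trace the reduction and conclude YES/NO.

  start: add(add(SZ, SZ), mul(SZ, SSZ))
  [1] add(S(add(Z, SZ)), mul(SZ, SSZ))
  [2] S(add(add(Z, SZ), mul(SZ, SSZ)))
  [3] S(add(SZ, mul(SZ, SSZ)))
  [4] S(S(add(Z, mul(SZ, SSZ))))
  [5] S(S(mul(SZ, SSZ)))
  [6] S(S(add(SSZ, mul(Z, SSZ))))
  [7] S(S(S(add(SZ, mul(Z, SSZ)))))
  [8] S(S(S(S(add(Z, mul(Z, SSZ))))))

Answer: NO — after 8 steps the term is S(S(S(S(add(Z, mul(Z, SSZ)))))), not yet normal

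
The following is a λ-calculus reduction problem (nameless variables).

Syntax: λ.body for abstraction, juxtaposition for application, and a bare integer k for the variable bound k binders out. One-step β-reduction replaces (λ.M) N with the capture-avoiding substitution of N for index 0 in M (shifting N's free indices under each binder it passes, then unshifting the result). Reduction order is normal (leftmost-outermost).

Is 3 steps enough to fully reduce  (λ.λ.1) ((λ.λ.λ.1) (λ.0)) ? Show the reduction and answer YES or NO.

Answer: YES — reaches normal form λ.λ.λ.1 in 2 ≤ 3 steps

Reduction:
  start: (λ.λ.1) ((λ.λ.λ.1) (λ.0))
  [1] λ.(λ.λ.λ.1) (λ.0)
  [2] λ.λ.λ.1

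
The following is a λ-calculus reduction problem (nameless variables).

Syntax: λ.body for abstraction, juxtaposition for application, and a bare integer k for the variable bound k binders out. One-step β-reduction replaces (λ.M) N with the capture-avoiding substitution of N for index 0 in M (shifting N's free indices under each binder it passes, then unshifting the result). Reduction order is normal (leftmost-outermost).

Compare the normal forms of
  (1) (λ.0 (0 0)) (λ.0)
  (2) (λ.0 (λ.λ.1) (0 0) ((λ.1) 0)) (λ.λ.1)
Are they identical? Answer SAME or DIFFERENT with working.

Answer: DIFFERENT — A ⇓ λ.0, B ⇓ λ.λ.λ.1

Working:
Term A:
  start: (λ.0 (0 0)) (λ.0)
  step 1: (λ.0) ((λ.0) (λ.0))
  step 2: (λ.0) (λ.0)
  step 3: λ.0

Term B:
  start: (λ.0 (λ.λ.1) (0 0) ((λ.1) 0)) (λ.λ.1)
  step 1: (λ.λ.1) (λ.λ.1) ((λ.λ.1) (λ.λ.1)) ((λ.λ.λ.1) (λ.λ.1))
  step 2: (λ.λ.λ.1) ((λ.λ.1) (λ.λ.1)) ((λ.λ.λ.1) (λ.λ.1))
  step 3: (λ.λ.1) ((λ.λ.λ.1) (λ.λ.1))
  step 4: λ.(λ.λ.λ.1) (λ.λ.1)
  step 5: λ.λ.λ.1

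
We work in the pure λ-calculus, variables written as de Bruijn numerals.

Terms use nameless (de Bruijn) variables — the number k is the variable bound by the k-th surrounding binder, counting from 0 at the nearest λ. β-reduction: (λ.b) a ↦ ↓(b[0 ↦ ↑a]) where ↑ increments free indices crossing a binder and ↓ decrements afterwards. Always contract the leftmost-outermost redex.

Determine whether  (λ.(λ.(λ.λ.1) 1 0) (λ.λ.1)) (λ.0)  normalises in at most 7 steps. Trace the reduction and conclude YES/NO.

  start: (λ.(λ.(λ.λ.1) 1 0) (λ.λ.1)) (λ.0)
  step 1: (λ.(λ.λ.1) (λ.0) 0) (λ.λ.1)
  step 2: (λ.λ.1) (λ.0) (λ.λ.1)
  step 3: (λ.λ.0) (λ.λ.1)
  step 4: λ.0

Answer: YES — reaches normal form λ.0 in 4 ≤ 7 steps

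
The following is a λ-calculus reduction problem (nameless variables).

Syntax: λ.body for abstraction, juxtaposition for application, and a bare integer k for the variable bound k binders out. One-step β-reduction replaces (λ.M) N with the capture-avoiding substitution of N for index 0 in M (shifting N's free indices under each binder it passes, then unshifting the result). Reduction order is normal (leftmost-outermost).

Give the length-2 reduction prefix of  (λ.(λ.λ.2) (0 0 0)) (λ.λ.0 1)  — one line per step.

Answer: after 2 steps: λ.λ.λ.0 1

Derivation:
  start: (λ.(λ.λ.2) (0 0 0)) (λ.λ.0 1)
  →1  (λ.λ.λ.λ.0 1) ((λ.λ.0 1) (λ.λ.0 1) (λ.λ.0 1))
  →2  λ.λ.λ.0 1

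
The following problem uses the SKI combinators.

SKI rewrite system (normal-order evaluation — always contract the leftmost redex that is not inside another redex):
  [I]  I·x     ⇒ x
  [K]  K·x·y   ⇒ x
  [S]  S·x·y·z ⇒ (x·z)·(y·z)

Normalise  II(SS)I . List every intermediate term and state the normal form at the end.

Answer: normal form = SSI  (in 2 steps)

Working:
  start: II(SS)I
  [1] I(SS)I
  [2] SSI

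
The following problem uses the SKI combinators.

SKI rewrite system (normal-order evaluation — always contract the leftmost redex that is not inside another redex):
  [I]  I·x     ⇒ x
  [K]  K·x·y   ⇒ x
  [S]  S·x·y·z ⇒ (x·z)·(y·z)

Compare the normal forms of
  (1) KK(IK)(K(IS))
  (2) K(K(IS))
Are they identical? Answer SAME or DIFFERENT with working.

Term A:
  start: KK(IK)(K(IS))
  [1] K(K(IS))
  [2] K(KS)

Term B:
  start: K(K(IS))
  [1] K(KS)

Answer: SAME — A ⇓ K(KS), B ⇓ K(KS)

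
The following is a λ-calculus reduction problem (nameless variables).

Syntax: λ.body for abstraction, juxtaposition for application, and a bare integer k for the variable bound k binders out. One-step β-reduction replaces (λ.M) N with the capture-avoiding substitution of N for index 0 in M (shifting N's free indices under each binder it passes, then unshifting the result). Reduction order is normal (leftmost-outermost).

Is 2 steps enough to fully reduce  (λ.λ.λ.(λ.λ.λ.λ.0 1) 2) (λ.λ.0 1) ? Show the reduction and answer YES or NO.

  start: (λ.λ.λ.(λ.λ.λ.λ.0 1) 2) (λ.λ.0 1)
  →1  λ.λ.(λ.λ.λ.λ.0 1) (λ.λ.0 1)
  →2  λ.λ.λ.λ.λ.0 1

Answer: YES — reaches normal form λ.λ.λ.λ.λ.0 1 in 2 ≤ 2 steps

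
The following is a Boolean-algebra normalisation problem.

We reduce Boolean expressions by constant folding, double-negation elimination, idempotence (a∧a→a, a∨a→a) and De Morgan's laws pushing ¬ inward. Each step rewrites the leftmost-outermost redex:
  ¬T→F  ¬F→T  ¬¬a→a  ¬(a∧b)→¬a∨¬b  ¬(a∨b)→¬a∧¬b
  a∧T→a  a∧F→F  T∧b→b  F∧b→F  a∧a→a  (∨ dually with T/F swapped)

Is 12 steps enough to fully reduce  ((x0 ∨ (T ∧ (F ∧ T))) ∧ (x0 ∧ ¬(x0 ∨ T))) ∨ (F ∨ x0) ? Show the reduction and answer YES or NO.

  start: ((x0 ∨ (T ∧ (F ∧ T))) ∧ (x0 ∧ ¬(x0 ∨ T))) ∨ (F ∨ x0)
  step 1: ((x0 ∨ (F ∧ T)) ∧ (x0 ∧ ¬(x0 ∨ T))) ∨ (F ∨ x0)
  step 2: ((x0 ∨ F) ∧ (x0 ∧ ¬(x0 ∨ T))) ∨ (F ∨ x0)
  step 3: (x0 ∧ (x0 ∧ ¬(x0 ∨ T))) ∨ (F ∨ x0)
  step 4: (x0 ∧ (x0 ∧ (¬x0 ∧ ¬T))) ∨ (F ∨ x0)
  step 5: (x0 ∧ (x0 ∧ (¬x0 ∧ F))) ∨ (F ∨ x0)
  step 6: (x0 ∧ (x0 ∧ F)) ∨ (F ∨ x0)
  step 7: (x0 ∧ F) ∨ (F ∨ x0)
  step 8: F ∨ (F ∨ x0)
  step 9: F ∨ x0
  step 10: x0

Answer: YES — reaches normal form x0 in 10 ≤ 12 steps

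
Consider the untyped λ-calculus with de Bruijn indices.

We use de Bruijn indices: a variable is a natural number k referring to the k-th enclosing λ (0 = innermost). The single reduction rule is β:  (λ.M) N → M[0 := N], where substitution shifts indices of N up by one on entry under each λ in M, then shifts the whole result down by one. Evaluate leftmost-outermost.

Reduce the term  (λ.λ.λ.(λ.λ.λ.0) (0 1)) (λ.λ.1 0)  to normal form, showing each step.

  start: (λ.λ.λ.(λ.λ.λ.0) (0 1)) (λ.λ.1 0)
  [1] λ.λ.(λ.λ.λ.0) (0 1)
  [2] λ.λ.λ.λ.0

Answer: normal form = λ.λ.λ.λ.0  (in 2 steps)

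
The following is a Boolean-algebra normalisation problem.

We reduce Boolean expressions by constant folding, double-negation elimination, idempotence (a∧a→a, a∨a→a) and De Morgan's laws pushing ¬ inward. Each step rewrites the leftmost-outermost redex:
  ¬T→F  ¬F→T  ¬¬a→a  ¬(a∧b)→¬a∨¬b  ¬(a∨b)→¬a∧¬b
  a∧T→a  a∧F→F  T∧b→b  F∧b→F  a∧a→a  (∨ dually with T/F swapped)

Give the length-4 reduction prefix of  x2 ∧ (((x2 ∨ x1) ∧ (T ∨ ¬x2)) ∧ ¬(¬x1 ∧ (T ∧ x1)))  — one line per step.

Answer: after 4 steps: x2 ∧ ((x2 ∨ x1) ∧ (x1 ∨ ¬(T ∧ x1)))

Working:
  start: x2 ∧ (((x2 ∨ x1) ∧ (T ∨ ¬x2)) ∧ ¬(¬x1 ∧ (T ∧ x1)))
  step 1: x2 ∧ (((x2 ∨ x1) ∧ T) ∧ ¬(¬x1 ∧ (T ∧ x1)))
  step 2: x2 ∧ ((x2 ∨ x1) ∧ ¬(¬x1 ∧ (T ∧ x1)))
  step 3: x2 ∧ ((x2 ∨ x1) ∧ (¬¬x1 ∨ ¬(T ∧ x1)))
  step 4: x2 ∧ ((x2 ∨ x1) ∧ (x1 ∨ ¬(T ∧ x1)))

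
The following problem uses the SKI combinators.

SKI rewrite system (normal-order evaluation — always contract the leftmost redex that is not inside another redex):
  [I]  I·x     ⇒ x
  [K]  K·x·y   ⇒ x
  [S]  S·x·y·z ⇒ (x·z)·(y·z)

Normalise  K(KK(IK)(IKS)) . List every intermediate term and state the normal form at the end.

  start: K(KK(IK)(IKS))
  [1] K(K(IKS))
  [2] K(K(KS))

Answer: normal form = K(K(KS))  (in 2 steps)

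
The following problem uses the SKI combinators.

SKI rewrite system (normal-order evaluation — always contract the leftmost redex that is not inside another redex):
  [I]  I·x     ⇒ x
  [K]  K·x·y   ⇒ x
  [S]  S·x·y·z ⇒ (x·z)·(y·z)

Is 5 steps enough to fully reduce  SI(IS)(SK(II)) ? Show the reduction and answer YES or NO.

Answer: NO — after 5 steps the term is S(SK(II)), not yet normal

Reduction:
  start: SI(IS)(SK(II))
  [1] I(SK(II))(IS(SK(II)))
  [2] SK(II)(IS(SK(II)))
  [3] K(IS(SK(II)))(II(IS(SK(II))))
  [4] IS(SK(II))
  [5] S(SK(II))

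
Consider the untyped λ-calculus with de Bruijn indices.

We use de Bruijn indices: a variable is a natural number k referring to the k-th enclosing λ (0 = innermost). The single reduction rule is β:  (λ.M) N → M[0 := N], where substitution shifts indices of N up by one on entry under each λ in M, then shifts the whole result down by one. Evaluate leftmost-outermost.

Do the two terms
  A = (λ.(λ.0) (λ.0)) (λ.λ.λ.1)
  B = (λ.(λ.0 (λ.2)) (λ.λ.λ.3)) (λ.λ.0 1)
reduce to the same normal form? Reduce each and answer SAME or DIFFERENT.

Answer: DIFFERENT — A ⇓ λ.0, B ⇓ λ.λ.λ.λ.0 1

Working:
Term A:
  start: (λ.(λ.0) (λ.0)) (λ.λ.λ.1)
  →1  (λ.0) (λ.0)
  →2  λ.0

Term B:
  start: (λ.(λ.0 (λ.2)) (λ.λ.λ.3)) (λ.λ.0 1)
  →1  (λ.0 (λ.λ.λ.0 1)) (λ.λ.λ.λ.λ.0 1)
  →2  (λ.λ.λ.λ.λ.0 1) (λ.λ.λ.0 1)
  →3  λ.λ.λ.λ.0 1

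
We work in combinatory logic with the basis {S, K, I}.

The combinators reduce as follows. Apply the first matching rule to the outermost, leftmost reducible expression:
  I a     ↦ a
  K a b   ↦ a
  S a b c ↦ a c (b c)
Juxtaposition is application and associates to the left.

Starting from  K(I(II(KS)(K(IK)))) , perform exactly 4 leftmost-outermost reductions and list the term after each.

  start: K(I(II(KS)(K(IK))))
  step 1: K(II(KS)(K(IK)))
  step 2: K(I(KS)(K(IK)))
  step 3: K(KS(K(IK)))
  step 4: KS

Answer: after 4 steps: KS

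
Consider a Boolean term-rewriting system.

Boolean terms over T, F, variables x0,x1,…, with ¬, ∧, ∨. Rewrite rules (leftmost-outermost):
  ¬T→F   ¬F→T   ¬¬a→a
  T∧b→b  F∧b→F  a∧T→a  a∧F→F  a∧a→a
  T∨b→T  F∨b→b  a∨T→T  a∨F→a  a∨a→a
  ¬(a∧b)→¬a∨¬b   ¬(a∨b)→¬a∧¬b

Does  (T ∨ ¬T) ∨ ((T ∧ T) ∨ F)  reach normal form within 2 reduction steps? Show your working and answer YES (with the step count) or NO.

Answer: YES — reaches normal form T in 2 ≤ 2 steps

Working:
  start: (T ∨ ¬T) ∨ ((T ∧ T) ∨ F)
  step 1: T ∨ ((T ∧ T) ∨ F)
  step 2: T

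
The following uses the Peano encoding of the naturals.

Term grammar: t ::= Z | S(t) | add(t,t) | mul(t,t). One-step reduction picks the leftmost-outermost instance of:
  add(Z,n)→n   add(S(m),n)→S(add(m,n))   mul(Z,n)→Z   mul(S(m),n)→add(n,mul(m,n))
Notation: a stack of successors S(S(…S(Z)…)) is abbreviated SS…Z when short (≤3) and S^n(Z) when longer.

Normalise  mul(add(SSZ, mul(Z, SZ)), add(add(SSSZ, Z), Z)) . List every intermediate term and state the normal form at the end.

Answer: normal form = S^6(Z)  (in 31 steps)

Reduction:
  start: mul(add(SSZ, mul(Z, SZ)), add(add(SSSZ, Z), Z))
  [1] mul(S(add(SZ, mul(Z, SZ))), add(add(SSSZ, Z), Z))
  [2] add(add(add(SSSZ, Z), Z), mul(add(SZ, mul(Z, SZ)), add(add(SSSZ, Z), Z)))
  [3] add(add(S(add(SSZ, Z)), Z), mul(add(SZ, mul(Z, SZ)), add(add(SSSZ, Z), Z)))
  [4] add(S(add(add(SSZ, Z), Z)), mul(add(SZ, mul(Z, SZ)), add(add(SSSZ, Z), Z)))
  [5] S(add(add(add(SSZ, Z), Z), mul(add(SZ, mul(Z, SZ)), add(add(SSSZ, Z), Z))))
  [6] S(add(add(S(add(SZ, Z)), Z), mul(add(SZ, mul(Z, SZ)), add(add(SSSZ, Z), Z))))
  [7] S(add(S(add(add(SZ, Z), Z)), mul(add(SZ, mul(Z, SZ)), add(add(SSSZ, Z), Z))))
  [8] S(S(add(add(add(SZ, Z), Z), mul(add(SZ, mul(Z, SZ)), add(add(SSSZ, Z), Z)))))
  [9] S(S(add(add(S(add(Z, Z)), Z), mul(add(SZ, mul(Z, SZ)), add(add(SSSZ, Z), Z)))))
  [10] S(S(add(S(add(add(Z, Z), Z)), mul(add(SZ, mul(Z, SZ)), add(add(SSSZ, Z), Z)))))
  [11] S(S(S(add(add(add(Z, Z), Z), mul(add(SZ, mul(Z, SZ)), add(add(SSSZ, Z), Z))))))
  [12] S(S(S(add(add(Z, Z), mul(add(SZ, mul(Z, SZ)), add(add(SSSZ, Z), Z))))))
  [13] S(S(S(add(Z, mul(add(SZ, mul(Z, SZ)), add(add(SSSZ, Z), Z))))))
  [14] S(S(S(mul(add(SZ, mul(Z, SZ)), add(add(SSSZ, Z), Z)))))
  [15] S(S(S(mul(S(add(Z, mul(Z, SZ))), add(add(SSSZ, Z), Z)))))
  [16] S(S(S(add(add(add(SSSZ, Z), Z), mul(add(Z, mul(Z, SZ)), add(add(SSSZ, Z), Z))))))
  [17] S(S(S(add(add(S(add(SSZ, Z)), Z), mul(add(Z, mul(Z, SZ)), add(add(SSSZ, Z), Z))))))
  [18] S(S(S(add(S(add(add(SSZ, Z), Z)), mul(add(Z, mul(Z, SZ)), add(add(SSSZ, Z), Z))))))
  [19] S(S(S(S(add(add(add(SSZ, Z), Z), mul(add(Z, mul(Z, SZ)), add(add(SSSZ, Z), Z)))))))
  [20] S(S(S(S(add(add(S(add(SZ, Z)), Z), mul(add(Z, mul(Z, SZ)), add(add(SSSZ, Z), Z)))))))
  [21] S(S(S(S(add(S(add(add(SZ, Z), Z)), mul(add(Z, mul(Z, SZ)), add(add(SSSZ, Z), Z)))))))
  [22] S(S(S(S(S(add(add(add(SZ, Z), Z), mul(add(Z, mul(Z, SZ)), add(add(SSSZ, Z), Z))))))))
  [23] S(S(S(S(S(add(add(S(add(Z, Z)), Z), mul(add(Z, mul(Z, SZ)), add(add(SSSZ, Z), Z))))))))
  [24] S(S(S(S(S(add(S(add(add(Z, Z), Z)), mul(add(Z, mul(Z, SZ)), add(add(SSSZ, Z), Z))))))))
  [25] S(S(S(S(S(S(add(add(add(Z, Z), Z), mul(add(Z, mul(Z, SZ)), add(add(SSSZ, Z), Z)))))))))
  [26] S(S(S(S(S(S(add(add(Z, Z), mul(add(Z, mul(Z, SZ)), add(add(SSSZ, Z), Z)))))))))
  [27] S(S(S(S(S(S(add(Z, mul(add(Z, mul(Z, SZ)), add(add(SSSZ, Z), Z)))))))))
  [28] S(S(S(S(S(S(mul(add(Z, mul(Z, SZ)), add(add(SSSZ, Z), Z))))))))
  [29] S(S(S(S(S(S(mul(mul(Z, SZ), add(add(SSSZ, Z), Z))))))))
  [30] S(S(S(S(S(S(mul(Z, add(add(SSSZ, Z), Z))))))))
  [31] S^6(Z)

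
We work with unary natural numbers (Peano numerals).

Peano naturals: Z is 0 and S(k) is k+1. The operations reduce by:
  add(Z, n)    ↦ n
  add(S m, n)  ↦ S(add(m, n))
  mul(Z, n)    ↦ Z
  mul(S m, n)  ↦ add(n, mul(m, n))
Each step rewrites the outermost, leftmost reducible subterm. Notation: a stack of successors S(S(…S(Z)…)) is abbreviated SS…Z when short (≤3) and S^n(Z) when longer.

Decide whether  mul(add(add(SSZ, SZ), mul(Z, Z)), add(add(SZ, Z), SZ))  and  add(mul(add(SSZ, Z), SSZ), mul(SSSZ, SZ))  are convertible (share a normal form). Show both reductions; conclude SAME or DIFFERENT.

Term A:
  start: mul(add(add(SSZ, SZ), mul(Z, Z)), add(add(SZ, Z), SZ))
  step 1: mul(add(S(add(SZ, SZ)), mul(Z, Z)), add(add(SZ, Z), SZ))
  step 2: mul(S(add(add(SZ, SZ), mul(Z, Z))), add(add(SZ, Z), SZ))
  step 3: add(add(add(SZ, Z), SZ), mul(add(add(SZ, SZ), mul(Z, Z)), add(add(SZ, Z), SZ)))
  step 4: add(add(S(add(Z, Z)), SZ), mul(add(add(SZ, SZ), mul(Z, Z)), add(add(SZ, Z), SZ)))
  step 5: add(S(add(add(Z, Z), SZ)), mul(add(add(SZ, SZ), mul(Z, Z)), add(add(SZ, Z), SZ)))
  step 6: S(add(add(add(Z, Z), SZ), mul(add(add(SZ, SZ), mul(Z, Z)), add(add(SZ, Z), SZ))))
  step 7: S(add(add(Z, SZ), mul(add(add(SZ, SZ), mul(Z, Z)), add(add(SZ, Z), SZ))))
  step 8: S(add(SZ, mul(add(add(SZ, SZ), mul(Z, Z)), add(add(SZ, Z), SZ))))
  step 9: S(S(add(Z, mul(add(add(SZ, SZ), mul(Z, Z)), add(add(SZ, Z), SZ)))))
  step 10: S(S(mul(add(add(SZ, SZ), mul(Z, Z)), add(add(SZ, Z), SZ))))
  step 11: S(S(mul(add(S(add(Z, SZ)), mul(Z, Z)), add(add(SZ, Z), SZ))))
  step 12: S(S(mul(S(add(add(Z, SZ), mul(Z, Z))), add(add(SZ, Z), SZ))))
  step 13: S(S(add(add(add(SZ, Z), SZ), mul(add(add(Z, SZ), mul(Z, Z)), add(add(SZ, Z), SZ)))))
  step 14: S(S(add(add(S(add(Z, Z)), SZ), mul(add(add(Z, SZ), mul(Z, Z)), add(add(SZ, Z), SZ)))))
  step 15: S(S(add(S(add(add(Z, Z), SZ)), mul(add(add(Z, SZ), mul(Z, Z)), add(add(SZ, Z), SZ)))))
  step 16: S(S(S(add(add(add(Z, Z), SZ), mul(add(add(Z, SZ), mul(Z, Z)), add(add(SZ, Z), SZ))))))
  step 17: S(S(S(add(add(Z, SZ), mul(add(add(Z, SZ), mul(Z, Z)), add(add(SZ, Z), SZ))))))
  step 18: S(S(S(add(SZ, mul(add(add(Z, SZ), mul(Z, Z)), add(add(SZ, Z), SZ))))))
  step 19: S(S(S(S(add(Z, mul(add(add(Z, SZ), mul(Z, Z)), add(add(SZ, Z), SZ)))))))
  step 20: S(S(S(S(mul(add(add(Z, SZ), mul(Z, Z)), add(add(SZ, Z), SZ))))))
  step 21: S(S(S(S(mul(add(SZ, mul(Z, Z)), add(add(SZ, Z), SZ))))))
  step 22: S(S(S(S(mul(S(add(Z, mul(Z, Z))), add(add(SZ, Z), SZ))))))
  step 23: S(S(S(S(add(add(add(SZ, Z), SZ), mul(add(Z, mul(Z, Z)), add(add(SZ, Z), SZ)))))))
  step 24: S(S(S(S(add(add(S(add(Z, Z)), SZ), mul(add(Z, mul(Z, Z)), add(add(SZ, Z), SZ)))))))
  step 25: S(S(S(S(add(S(add(add(Z, Z), SZ)), mul(add(Z, mul(Z, Z)), add(add(SZ, Z), SZ)))))))
  step 26: S(S(S(S(S(add(add(add(Z, Z), SZ), mul(add(Z, mul(Z, Z)), add(add(SZ, Z), SZ))))))))
  step 27: S(S(S(S(S(add(add(Z, SZ), mul(add(Z, mul(Z, Z)), add(add(SZ, Z), SZ))))))))
  step 28: S(S(S(S(S(add(SZ, mul(add(Z, mul(Z, Z)), add(add(SZ, Z), SZ))))))))
  step 29: S(S(S(S(S(S(add(Z, mul(add(Z, mul(Z, Z)), add(add(SZ, Z), SZ)))))))))
  step 30: S(S(S(S(S(S(mul(add(Z, mul(Z, Z)), add(add(SZ, Z), SZ))))))))
  step 31: S(S(S(S(S(S(mul(mul(Z, Z), add(add(SZ, Z), SZ))))))))
  step 32: S(S(S(S(S(S(mul(Z, add(add(SZ, Z), SZ))))))))
  step 33: S^6(Z)

Term B:
  start: add(mul(add(SSZ, Z), SSZ), mul(SSSZ, SZ))
  step 1: add(mul(S(add(SZ, Z)), SSZ), mul(SSSZ, SZ))
  step 2: add(add(SSZ, mul(add(SZ, Z), SSZ)), mul(SSSZ, SZ))
  step 3: add(S(add(SZ, mul(add(SZ, Z), SSZ))), mul(SSSZ, SZ))
  step 4: S(add(add(SZ, mul(add(SZ, Z), SSZ)), mul(SSSZ, SZ)))
  step 5: S(add(S(add(Z, mul(add(SZ, Z), SSZ))), mul(SSSZ, SZ)))
  step 6: S(S(add(add(Z, mul(add(SZ, Z), SSZ)), mul(SSSZ, SZ))))
  step 7: S(S(add(mul(add(SZ, Z), SSZ), mul(SSSZ, SZ))))
  step 8: S(S(add(mul(S(add(Z, Z)), SSZ), mul(SSSZ, SZ))))
  step 9: S(S(add(add(SSZ, mul(add(Z, Z), SSZ)), mul(SSSZ, SZ))))
  step 10: S(S(add(S(add(SZ, mul(add(Z, Z), SSZ))), mul(SSSZ, SZ))))
  step 11: S(S(S(add(add(SZ, mul(add(Z, Z), SSZ)), mul(SSSZ, SZ)))))
  step 12: S(S(S(add(S(add(Z, mul(add(Z, Z), SSZ))), mul(SSSZ, SZ)))))
  step 13: S(S(S(S(add(add(Z, mul(add(Z, Z), SSZ)), mul(SSSZ, SZ))))))
  step 14: S(S(S(S(add(mul(add(Z, Z), SSZ), mul(SSSZ, SZ))))))
  step 15: S(S(S(S(add(mul(Z, SSZ), mul(SSSZ, SZ))))))
  step 16: S(S(S(S(add(Z, mul(SSSZ, SZ))))))
  step 17: S(S(S(S(mul(SSSZ, SZ)))))
  step 18: S(S(S(S(add(SZ, mul(SSZ, SZ))))))
  step 19: S(S(S(S(S(add(Z, mul(SSZ, SZ)))))))
  step 20: S(S(S(S(S(mul(SSZ, SZ))))))
  step 21: S(S(S(S(S(add(SZ, mul(SZ, SZ)))))))
  step 22: S(S(S(S(S(S(add(Z, mul(SZ, SZ))))))))
  step 23: S(S(S(S(S(S(mul(SZ, SZ)))))))
  step 24: S(S(S(S(S(S(add(SZ, mul(Z, SZ))))))))
  step 25: S(S(S(S(S(S(S(add(Z, mul(Z, SZ)))))))))
  step 26: S(S(S(S(S(S(S(mul(Z, SZ))))))))
  step 27: S^7(Z)

Answer: DIFFERENT — A ⇓ S^6(Z), B ⇓ S^7(Z)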